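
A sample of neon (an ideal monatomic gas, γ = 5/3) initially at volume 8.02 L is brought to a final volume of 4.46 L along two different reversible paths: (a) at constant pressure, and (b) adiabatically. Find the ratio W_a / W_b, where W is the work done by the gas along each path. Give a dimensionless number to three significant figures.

W_a / W_b ≈ 0.618

Path (a) isobaric: W = P₁(V₂ − V₁) → W_a/(P₁V₁) = -0.4439.
Path (b) adiabatic: W = P₁V₁(1 − (V₁/V₂)^(γ−1))/(γ−1) → W_b/(P₁V₁) = -0.7181.
W_a / W_b = -0.4439 / -0.7181 = 0.6181.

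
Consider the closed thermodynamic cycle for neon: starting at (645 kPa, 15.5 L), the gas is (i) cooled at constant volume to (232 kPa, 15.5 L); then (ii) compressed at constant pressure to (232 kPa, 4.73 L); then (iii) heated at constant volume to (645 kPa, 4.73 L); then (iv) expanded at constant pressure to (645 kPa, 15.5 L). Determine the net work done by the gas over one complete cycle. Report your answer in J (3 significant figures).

W_net ≈ 4450 J

Constant-volume legs do no work.
W(ii) = (232)(4.73 − 15.5) = -2499 J; W(iv) = (645)(15.5 − 4.73) = 6947 J.
W_net = -2499 + 6947 = 4448 J (the clockwise enclosed area).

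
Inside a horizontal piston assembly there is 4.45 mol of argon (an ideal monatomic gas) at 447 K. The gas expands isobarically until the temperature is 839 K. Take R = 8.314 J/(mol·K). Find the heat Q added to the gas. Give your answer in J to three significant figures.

Isobaric: W = nRΔT = (4.45)(8.314)(392) = 14503 J.
ΔU = nCᵥΔT with Cᵥ = 3R/2: ΔU = (4.45)(12.47)(392) = 21754 J.
Q = ΔU + W = 21754 + 14503 = 36257 J.

Q ≈ 36300 J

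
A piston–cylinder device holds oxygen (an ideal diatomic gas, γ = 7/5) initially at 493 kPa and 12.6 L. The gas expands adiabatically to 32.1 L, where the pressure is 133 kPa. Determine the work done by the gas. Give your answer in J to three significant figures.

W ≈ 4860 J

Adiabatic: W = (P₁V₁ − P₂V₂)/(γ − 1) with γ = 7/5.
P₁V₁ = 6212 J, P₂V₂ = 4269 J.
W = (6212 − 4269) / 0.4 = 4856 J.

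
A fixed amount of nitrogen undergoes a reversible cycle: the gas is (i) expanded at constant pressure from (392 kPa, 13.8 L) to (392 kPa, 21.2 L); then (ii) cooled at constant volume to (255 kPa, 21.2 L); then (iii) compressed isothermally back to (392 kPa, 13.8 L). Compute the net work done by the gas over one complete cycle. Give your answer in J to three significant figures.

W_net ≈ 580 J

Leg (i): W = PΔV = (392)(21.2 − 13.8) = 2901 J.
Leg (ii): W = 0.
Leg (iii): W = PᵢVᵢ ln(V_f/Vᵢ) = (5406) ln(13.8/21.2) = -2321 J.
W_net = 2901 − 2321 = 579.8 J.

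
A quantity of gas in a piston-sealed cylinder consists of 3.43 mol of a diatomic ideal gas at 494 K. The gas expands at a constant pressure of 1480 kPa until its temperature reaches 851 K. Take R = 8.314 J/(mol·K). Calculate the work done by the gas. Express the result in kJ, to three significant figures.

W ≈ 10.2 kJ

Isobaric: W = P ΔV = nR ΔT.
W = (3.43)(8.314)(851 − 494) = 10181 J.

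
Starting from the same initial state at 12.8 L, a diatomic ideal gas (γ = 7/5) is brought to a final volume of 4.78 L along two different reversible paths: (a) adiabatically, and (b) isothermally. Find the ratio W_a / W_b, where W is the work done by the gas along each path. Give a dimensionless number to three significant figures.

W_a / W_b ≈ 1.23

Path (a) adiabatic: W = P₁V₁(1 − (V₁/V₂)^(γ−1))/(γ−1) → W_a/(P₁V₁) = -1.207.
Path (b) isothermal: W = P₁V₁ ln(V₂/V₁) → W_b/(P₁V₁) = -0.985.
W_a / W_b = -1.207 / -0.985 = 1.226.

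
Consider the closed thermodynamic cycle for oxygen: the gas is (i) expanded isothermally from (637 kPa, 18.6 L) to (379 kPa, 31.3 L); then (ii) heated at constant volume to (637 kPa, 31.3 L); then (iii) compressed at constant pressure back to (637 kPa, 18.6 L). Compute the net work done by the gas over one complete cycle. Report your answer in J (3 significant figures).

Leg (i): W = PᵢVᵢ ln(V_f/Vᵢ) = (11848) ln(31.3/18.6) = 6166 J.
Leg (ii): W = 0.
Leg (iii): W = PΔV = (637)(18.6 − 31.3) = -8090 J.
W_net = 6166 − 8090 = -1923 J.

W_net ≈ -1920 J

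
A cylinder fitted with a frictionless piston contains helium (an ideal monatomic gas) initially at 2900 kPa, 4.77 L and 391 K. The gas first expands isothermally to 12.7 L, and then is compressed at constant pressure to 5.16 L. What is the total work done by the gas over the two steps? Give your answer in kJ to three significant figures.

Step 1 (isothermal): W = P₁V₁ ln(V₂/V₁) = (13833) ln(12.7/4.77) = 13546 J.
After step 1: P = 1089 kPa, V = 12.7 L, T = 391 K.
Step 2 (isobaric): W = PΔV = (1089 kPa)(5.16 − 12.7 L) = -8213 J.
W_total = 13546 − 8213 = 5333 J.

W_total ≈ 5.33 kJ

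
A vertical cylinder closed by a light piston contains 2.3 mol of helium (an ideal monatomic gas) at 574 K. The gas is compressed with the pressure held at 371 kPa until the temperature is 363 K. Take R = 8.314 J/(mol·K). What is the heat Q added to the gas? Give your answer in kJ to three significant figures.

Isobaric: W = nRΔT = (2.3)(8.314)(-211) = -4035 J.
ΔU = nCᵥΔT with Cᵥ = 3R/2: ΔU = (2.3)(12.47)(-211) = -6052 J.
Q = ΔU + W = -6052 − 4035 = -10087 J.

Q ≈ -10.1 kJ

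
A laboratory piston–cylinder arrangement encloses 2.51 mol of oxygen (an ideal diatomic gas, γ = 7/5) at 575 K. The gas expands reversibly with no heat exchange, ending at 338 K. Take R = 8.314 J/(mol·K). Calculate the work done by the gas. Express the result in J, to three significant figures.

Adiabatic ⇒ Q = 0, so W_by = −ΔU = nCᵥ(T₁ − T₂).
Cᵥ = 5R/2 = 20.79 J/(mol·K).
W = (2.51)(20.79)(575 − 338) = 12364 J.

W ≈ 12400 J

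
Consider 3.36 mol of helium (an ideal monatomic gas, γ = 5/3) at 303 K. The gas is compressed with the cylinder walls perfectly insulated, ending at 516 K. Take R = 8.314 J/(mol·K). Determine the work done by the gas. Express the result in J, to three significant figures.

W ≈ -8930 J

Adiabatic ⇒ Q = 0, so W_by = −ΔU = nCᵥ(T₁ − T₂).
Cᵥ = 3R/2 = 12.47 J/(mol·K).
W = (3.36)(12.47)(303 − 516) = -8925 J.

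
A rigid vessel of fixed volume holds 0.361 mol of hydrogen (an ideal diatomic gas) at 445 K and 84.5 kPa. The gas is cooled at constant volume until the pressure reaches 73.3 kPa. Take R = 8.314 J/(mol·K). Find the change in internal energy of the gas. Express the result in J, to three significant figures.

ΔU ≈ -443 J

Constant volume ⇒ W = 0, so Q = ΔU = nCᵥΔT with Cᵥ = 5R/2 = 20.79 J/(mol·K).
At constant V, T₂/T₁ = P₂/P₁ ⇒ ΔT = T₁(P₂/P₁ − 1) = 445·(73.3/84.5 − 1) = -58.98 K.
ΔU = (0.361)(20.79)(-58.98) = -442.6 J.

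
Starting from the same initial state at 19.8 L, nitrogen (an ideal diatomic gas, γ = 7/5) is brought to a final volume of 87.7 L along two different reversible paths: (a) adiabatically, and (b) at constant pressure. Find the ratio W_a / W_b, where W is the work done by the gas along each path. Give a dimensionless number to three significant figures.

W_a / W_b ≈ 0.327

Path (a) adiabatic: W = P₁V₁(1 − (V₁/V₂)^(γ−1))/(γ−1) → W_a/(P₁V₁) = 1.122.
Path (b) isobaric: W = P₁(V₂ − V₁) → W_b/(P₁V₁) = 3.429.
W_a / W_b = 1.122 / 3.429 = 0.327.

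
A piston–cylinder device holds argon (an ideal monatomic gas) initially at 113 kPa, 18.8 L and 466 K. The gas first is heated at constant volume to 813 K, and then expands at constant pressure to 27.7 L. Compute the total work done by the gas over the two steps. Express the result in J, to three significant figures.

W_total ≈ 1750 J

Step 1 (isochoric): W = 0 (constant volume).
After step 1: P = 197.1 kPa (V unchanged).
Step 2 (isobaric): W = PΔV = (197.1 kPa)(27.7 − 18.8 L) = 1755 J.
W_total = 0 + 1755 = 1755 J.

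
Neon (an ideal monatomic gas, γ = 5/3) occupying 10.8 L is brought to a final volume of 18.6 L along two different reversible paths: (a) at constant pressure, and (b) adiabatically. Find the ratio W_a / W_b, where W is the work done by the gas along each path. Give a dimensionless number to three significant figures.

W_a / W_b ≈ 1.58

Path (a) isobaric: W = P₁(V₂ − V₁) → W_a/(P₁V₁) = 0.7222.
Path (b) adiabatic: W = P₁V₁(1 − (V₁/V₂)^(γ−1))/(γ−1) → W_b/(P₁V₁) = 0.456.
W_a / W_b = 0.7222 / 0.456 = 1.584.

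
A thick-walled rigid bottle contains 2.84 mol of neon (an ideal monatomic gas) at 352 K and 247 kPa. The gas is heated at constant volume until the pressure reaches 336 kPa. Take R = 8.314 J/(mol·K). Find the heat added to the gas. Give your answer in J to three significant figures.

Constant volume ⇒ W = 0, so Q = ΔU = nCᵥΔT with Cᵥ = 3R/2 = 12.47 J/(mol·K).
At constant V, T₂/T₁ = P₂/P₁ ⇒ ΔT = T₁(P₂/P₁ − 1) = 352·(336/247 − 1) = 126.8 K.
ΔU = (2.84)(12.47)(126.8) = 4492 J.

Q ≈ 4490 J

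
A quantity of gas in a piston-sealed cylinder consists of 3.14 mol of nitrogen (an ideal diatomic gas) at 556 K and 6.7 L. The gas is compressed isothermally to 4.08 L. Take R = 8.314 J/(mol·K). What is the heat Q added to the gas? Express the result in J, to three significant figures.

Q ≈ -7200 J

Isothermal ⇒ ΔU = 0, so Q = W = nRT ln(V₂/V₁).
Q = (3.14)(8.314)(556) ln(4.08/6.7) = 14515 × -0.496 = -7200 J.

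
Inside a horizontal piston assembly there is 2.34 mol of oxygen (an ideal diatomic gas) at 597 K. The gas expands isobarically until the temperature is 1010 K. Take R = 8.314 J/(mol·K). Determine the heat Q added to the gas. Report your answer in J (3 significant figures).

Isobaric: W = nRΔT = (2.34)(8.314)(413) = 8035 J.
ΔU = nCᵥΔT with Cᵥ = 5R/2: ΔU = (2.34)(20.79)(413) = 20087 J.
Q = ΔU + W = 20087 + 8035 = 28122 J.

Q ≈ 28100 J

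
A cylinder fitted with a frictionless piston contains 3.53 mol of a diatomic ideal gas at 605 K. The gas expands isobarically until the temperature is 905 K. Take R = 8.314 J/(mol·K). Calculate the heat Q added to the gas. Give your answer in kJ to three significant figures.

Isobaric: W = nRΔT = (3.53)(8.314)(300) = 8805 J.
ΔU = nCᵥΔT with Cᵥ = 5R/2: ΔU = (3.53)(20.79)(300) = 22011 J.
Q = ΔU + W = 22011 + 8805 = 30816 J.

Q ≈ 30.8 kJ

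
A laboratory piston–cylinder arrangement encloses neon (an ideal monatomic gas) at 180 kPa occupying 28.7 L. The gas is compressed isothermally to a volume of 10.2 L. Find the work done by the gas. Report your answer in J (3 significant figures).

W ≈ -5340 J

Isothermal: W = nRT ln(V₂/V₁) = P₁V₁ ln(V₂/V₁).
P₁V₁ = (180 kPa)(28.7 L) = 5166 J.
W = 5166 × ln(10.2/28.7) = 5166 × -1.035
W_by_gas = -5344 J.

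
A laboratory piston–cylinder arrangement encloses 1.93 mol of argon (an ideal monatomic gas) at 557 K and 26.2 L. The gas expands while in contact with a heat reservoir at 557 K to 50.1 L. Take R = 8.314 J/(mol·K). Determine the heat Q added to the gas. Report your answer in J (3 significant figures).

Isothermal ⇒ ΔU = 0, so Q = W = nRT ln(V₂/V₁).
Q = (1.93)(8.314)(557) ln(50.1/26.2) = 8938 × 0.6483 = 5794 J.

Q ≈ 5790 J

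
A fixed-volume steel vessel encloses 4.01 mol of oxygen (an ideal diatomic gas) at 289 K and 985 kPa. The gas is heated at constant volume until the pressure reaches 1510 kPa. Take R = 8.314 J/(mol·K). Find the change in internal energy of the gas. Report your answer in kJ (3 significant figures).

ΔU ≈ 12.8 kJ

Constant volume ⇒ W = 0, so Q = ΔU = nCᵥΔT with Cᵥ = 5R/2 = 20.79 J/(mol·K).
At constant V, T₂/T₁ = P₂/P₁ ⇒ ΔT = T₁(P₂/P₁ − 1) = 289·(1510/985 − 1) = 154 K.
ΔU = (4.01)(20.79)(154) = 12839 J.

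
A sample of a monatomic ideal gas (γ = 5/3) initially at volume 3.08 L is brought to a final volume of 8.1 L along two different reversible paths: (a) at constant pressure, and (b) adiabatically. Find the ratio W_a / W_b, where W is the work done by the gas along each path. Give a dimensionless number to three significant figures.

W_a / W_b ≈ 2.29

Path (a) isobaric: W = P₁(V₂ − V₁) → W_a/(P₁V₁) = 1.63.
Path (b) adiabatic: W = P₁V₁(1 − (V₁/V₂)^(γ−1))/(γ−1) → W_b/(P₁V₁) = 0.7127.
W_a / W_b = 1.63 / 0.7127 = 2.287.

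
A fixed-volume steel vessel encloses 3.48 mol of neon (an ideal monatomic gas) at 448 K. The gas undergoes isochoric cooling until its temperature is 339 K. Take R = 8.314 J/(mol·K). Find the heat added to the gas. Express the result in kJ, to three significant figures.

Q ≈ -4.73 kJ

Constant volume ⇒ W = 0, so Q = ΔU = nCᵥΔT with Cᵥ = 3R/2 = 12.47 J/(mol·K).
ΔU = (3.48)(12.47)(339 − 448) = -4730 J.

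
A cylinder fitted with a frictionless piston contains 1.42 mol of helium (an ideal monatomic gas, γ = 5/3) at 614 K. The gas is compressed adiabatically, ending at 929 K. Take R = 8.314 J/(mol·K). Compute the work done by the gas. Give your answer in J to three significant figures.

W ≈ -5580 J

Adiabatic ⇒ Q = 0, so W_by = −ΔU = nCᵥ(T₁ − T₂).
Cᵥ = 3R/2 = 12.47 J/(mol·K).
W = (1.42)(12.47)(614 − 929) = -5578 J.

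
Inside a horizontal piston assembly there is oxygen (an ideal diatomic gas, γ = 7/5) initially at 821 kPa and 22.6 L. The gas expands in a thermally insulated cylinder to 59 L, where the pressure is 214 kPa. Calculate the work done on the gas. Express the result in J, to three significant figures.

W ≈ -14800 J

Adiabatic: W = (P₁V₁ − P₂V₂)/(γ − 1) with γ = 7/5.
P₁V₁ = 18555 J, P₂V₂ = 12626 J.
W = (18555 − 12626) / 0.4 = 14822 J.
Work on gas = −W_by = -14822 J.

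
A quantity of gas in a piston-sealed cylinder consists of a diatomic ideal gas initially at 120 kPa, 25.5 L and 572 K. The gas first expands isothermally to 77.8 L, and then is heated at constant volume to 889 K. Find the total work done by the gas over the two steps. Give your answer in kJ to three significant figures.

Step 1 (isothermal): W = P₁V₁ ln(V₂/V₁) = (3060) ln(77.8/25.5) = 3413 J.
Step 2 (isochoric): W = 0 (constant volume).
W_total = 3413 + 0 = 3413 J.

W_total ≈ 3.41 kJ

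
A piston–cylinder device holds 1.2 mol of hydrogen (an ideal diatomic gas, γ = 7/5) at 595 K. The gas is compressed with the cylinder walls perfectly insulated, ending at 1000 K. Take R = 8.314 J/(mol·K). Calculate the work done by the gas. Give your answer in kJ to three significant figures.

Adiabatic ⇒ Q = 0, so W_by = −ΔU = nCᵥ(T₁ − T₂).
Cᵥ = 5R/2 = 20.79 J/(mol·K).
W = (1.2)(20.79)(595 − 1000) = -10102 J.

W ≈ -10.1 kJ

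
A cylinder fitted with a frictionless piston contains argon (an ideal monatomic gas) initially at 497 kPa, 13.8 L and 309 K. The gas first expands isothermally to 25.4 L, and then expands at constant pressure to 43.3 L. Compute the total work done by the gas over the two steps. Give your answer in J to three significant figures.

Step 1 (isothermal): W = P₁V₁ ln(V₂/V₁) = (6859) ln(25.4/13.8) = 4184 J.
After step 1: P = 270 kPa, V = 25.4 L, T = 309 K.
Step 2 (isobaric): W = PΔV = (270 kPa)(43.3 − 25.4 L) = 4833 J.
W_total = 4184 + 4833 = 9018 J.

W_total ≈ 9020 J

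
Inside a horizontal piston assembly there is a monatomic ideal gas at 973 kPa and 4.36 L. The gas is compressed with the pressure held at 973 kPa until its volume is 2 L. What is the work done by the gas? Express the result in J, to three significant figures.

Isobaric: W = P ΔV.
W = (973 kPa)(2 − 4.36 L) = (973)(-2.36) = -2296 J.

W ≈ -2300 J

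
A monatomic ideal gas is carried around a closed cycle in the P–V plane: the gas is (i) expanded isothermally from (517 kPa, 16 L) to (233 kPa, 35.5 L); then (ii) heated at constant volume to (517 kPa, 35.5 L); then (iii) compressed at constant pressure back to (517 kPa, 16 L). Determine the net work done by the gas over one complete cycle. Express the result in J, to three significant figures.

W_net ≈ -3490 J

Leg (i): W = PᵢVᵢ ln(V_f/Vᵢ) = (8272) ln(35.5/16) = 6592 J.
Leg (ii): W = 0.
Leg (iii): W = PΔV = (517)(16 − 35.5) = -10082 J.
W_net = 6592 − 10082 = -3489 J.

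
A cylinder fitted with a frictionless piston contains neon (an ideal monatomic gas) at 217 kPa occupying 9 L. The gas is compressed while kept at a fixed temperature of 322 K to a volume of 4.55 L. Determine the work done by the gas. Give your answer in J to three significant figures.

Isothermal: W = nRT ln(V₂/V₁) = P₁V₁ ln(V₂/V₁).
P₁V₁ = (217 kPa)(9 L) = 1953 J.
W = 1953 × ln(4.55/9) = 1953 × -0.6821
W_by_gas = -1332 J.

W ≈ -1330 J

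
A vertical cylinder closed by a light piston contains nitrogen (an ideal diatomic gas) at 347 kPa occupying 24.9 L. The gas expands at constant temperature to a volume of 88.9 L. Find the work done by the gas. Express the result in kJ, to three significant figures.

W ≈ 11.0 kJ

Isothermal: W = nRT ln(V₂/V₁) = P₁V₁ ln(V₂/V₁).
P₁V₁ = (347 kPa)(24.9 L) = 8640 J.
W = 8640 × ln(88.9/24.9) = 8640 × 1.273
W_by_gas = 10996 J.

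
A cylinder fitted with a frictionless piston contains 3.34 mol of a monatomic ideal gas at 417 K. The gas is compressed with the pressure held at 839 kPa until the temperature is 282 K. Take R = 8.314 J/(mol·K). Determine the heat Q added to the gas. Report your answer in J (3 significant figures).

Q ≈ -9370 J

Isobaric: W = nRΔT = (3.34)(8.314)(-135) = -3749 J.
ΔU = nCᵥΔT with Cᵥ = 3R/2: ΔU = (3.34)(12.47)(-135) = -5623 J.
Q = ΔU + W = -5623 − 3749 = -9372 J.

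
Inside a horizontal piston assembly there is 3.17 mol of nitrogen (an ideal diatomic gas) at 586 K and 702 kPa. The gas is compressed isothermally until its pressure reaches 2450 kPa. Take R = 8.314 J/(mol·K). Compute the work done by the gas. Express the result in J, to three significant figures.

Isothermal process: W = nRT ln(V₂/V₁) = nRT ln(P₁/P₂).
W = (3.17)(8.314)(586) × ln(702/2450)
  = 15444 × ln(0.2865) = 15444 × -1.25
W_by_gas = -19304 J.

W ≈ -19300 J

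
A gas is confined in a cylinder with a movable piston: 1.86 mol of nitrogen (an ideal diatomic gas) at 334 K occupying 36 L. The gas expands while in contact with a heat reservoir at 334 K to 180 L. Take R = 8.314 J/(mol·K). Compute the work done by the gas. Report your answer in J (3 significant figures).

Isothermal: W = nRT ln(V₂/V₁).
W = (1.86)(8.314)(334) × ln(180/36)
  = 5165 × 1.609
W_by_gas = 8313 J.

W ≈ 8310 J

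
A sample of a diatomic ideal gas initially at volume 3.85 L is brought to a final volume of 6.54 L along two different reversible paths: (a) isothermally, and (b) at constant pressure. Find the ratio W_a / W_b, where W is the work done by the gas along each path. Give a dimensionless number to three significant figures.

W_a / W_b ≈ 0.758

Path (a) isothermal: W = P₁V₁ ln(V₂/V₁) → W_a/(P₁V₁) = 0.5299.
Path (b) isobaric: W = P₁(V₂ − V₁) → W_b/(P₁V₁) = 0.6987.
W_a / W_b = 0.5299 / 0.6987 = 0.7584.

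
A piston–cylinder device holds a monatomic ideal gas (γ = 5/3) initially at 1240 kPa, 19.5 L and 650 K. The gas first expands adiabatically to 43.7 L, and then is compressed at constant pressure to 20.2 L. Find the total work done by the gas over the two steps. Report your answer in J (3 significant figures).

W_total ≈ 7500 J

Step 1 (adiabatic): W = (P₁V₁ − P₂V₂)/(γ−1) = (24180 − 14120)/0.667 = 15090 J.
After step 1: P = 323.1 kPa, V = 43.7 L, T = 379.6 K.
Step 2 (isobaric): W = PΔV = (323.1 kPa)(20.2 − 43.7 L) = -7593 J.
W_total = 15090 − 7593 = 7498 J.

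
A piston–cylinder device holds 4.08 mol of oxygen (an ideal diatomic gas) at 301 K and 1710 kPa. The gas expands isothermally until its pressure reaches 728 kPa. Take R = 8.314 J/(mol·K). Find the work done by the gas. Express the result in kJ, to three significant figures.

W ≈ 8.72 kJ

Isothermal process: W = nRT ln(V₂/V₁) = nRT ln(P₁/P₂).
W = (4.08)(8.314)(301) × ln(1710/728)
  = 10210 × ln(2.349) = 10210 × 0.8539
W_by_gas = 8719 J.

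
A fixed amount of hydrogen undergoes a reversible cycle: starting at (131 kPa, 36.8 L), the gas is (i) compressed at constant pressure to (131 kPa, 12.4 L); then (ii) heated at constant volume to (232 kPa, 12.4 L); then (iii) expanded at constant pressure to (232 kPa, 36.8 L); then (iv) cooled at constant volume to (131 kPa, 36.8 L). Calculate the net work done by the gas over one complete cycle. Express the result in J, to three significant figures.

W_net ≈ 2460 J

Constant-volume legs do no work.
W(i) = (131)(12.4 − 36.8) = -3196 J; W(iii) = (232)(36.8 − 12.4) = 5661 J.
W_net = -3196 + 5661 = 2464 J (the clockwise enclosed area).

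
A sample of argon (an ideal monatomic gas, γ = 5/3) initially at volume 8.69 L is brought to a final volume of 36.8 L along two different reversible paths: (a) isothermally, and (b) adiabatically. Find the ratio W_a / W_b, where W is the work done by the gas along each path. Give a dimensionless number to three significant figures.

Path (a) isothermal: W = P₁V₁ ln(V₂/V₁) → W_a/(P₁V₁) = 1.443.
Path (b) adiabatic: W = P₁V₁(1 − (V₁/V₂)^(γ−1))/(γ−1) → W_b/(P₁V₁) = 0.9269.
W_a / W_b = 1.443 / 0.9269 = 1.557.

W_a / W_b ≈ 1.56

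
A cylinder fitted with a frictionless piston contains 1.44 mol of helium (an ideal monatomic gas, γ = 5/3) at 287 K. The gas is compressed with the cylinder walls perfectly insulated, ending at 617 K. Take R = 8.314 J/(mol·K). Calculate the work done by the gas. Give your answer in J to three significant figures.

W ≈ -5930 J

Adiabatic ⇒ Q = 0, so W_by = −ΔU = nCᵥ(T₁ − T₂).
Cᵥ = 3R/2 = 12.47 J/(mol·K).
W = (1.44)(12.47)(287 − 617) = -5926 J.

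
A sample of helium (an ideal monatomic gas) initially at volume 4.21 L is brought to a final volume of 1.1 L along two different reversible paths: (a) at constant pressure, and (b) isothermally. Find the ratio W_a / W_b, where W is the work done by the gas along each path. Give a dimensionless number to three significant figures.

W_a / W_b ≈ 0.550

Path (a) isobaric: W = P₁(V₂ − V₁) → W_a/(P₁V₁) = -0.7387.
Path (b) isothermal: W = P₁V₁ ln(V₂/V₁) → W_b/(P₁V₁) = -1.342.
W_a / W_b = -0.7387 / -1.342 = 0.5504.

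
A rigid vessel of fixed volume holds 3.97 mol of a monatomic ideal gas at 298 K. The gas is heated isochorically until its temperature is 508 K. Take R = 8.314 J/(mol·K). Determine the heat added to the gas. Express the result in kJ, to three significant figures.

Q ≈ 10.4 kJ

Constant volume ⇒ W = 0, so Q = ΔU = nCᵥΔT with Cᵥ = 3R/2 = 12.47 J/(mol·K).
ΔU = (3.97)(12.47)(508 − 298) = 10397 J.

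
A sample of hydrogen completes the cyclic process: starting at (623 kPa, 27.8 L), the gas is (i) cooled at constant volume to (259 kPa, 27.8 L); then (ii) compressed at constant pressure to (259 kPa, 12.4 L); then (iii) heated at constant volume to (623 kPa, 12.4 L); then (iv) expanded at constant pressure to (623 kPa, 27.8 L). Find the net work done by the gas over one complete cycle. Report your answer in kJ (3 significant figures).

W_net ≈ 5.61 kJ

Constant-volume legs do no work.
W(ii) = (259)(12.4 − 27.8) = -3989 J; W(iv) = (623)(27.8 − 12.4) = 9594 J.
W_net = -3989 + 9594 = 5606 J (the clockwise enclosed area).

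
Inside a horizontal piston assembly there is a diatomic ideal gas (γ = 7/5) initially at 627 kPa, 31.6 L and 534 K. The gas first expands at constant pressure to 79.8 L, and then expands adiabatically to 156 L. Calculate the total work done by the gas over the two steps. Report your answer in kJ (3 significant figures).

Step 1 (isobaric): W = PΔV = (627 kPa)(79.8 − 31.6 L) = 30221 J.
After step 1: P = 627 kPa, V = 79.8 L, T = 1349 K.
Step 2 (adiabatic): W = (P₁V₁ − P₂V₂)/(γ−1) = (50035 − 38267)/0.4 = 29420 J.
W_total = 30221 + 29420 = 59641 J.

W_total ≈ 59.6 kJ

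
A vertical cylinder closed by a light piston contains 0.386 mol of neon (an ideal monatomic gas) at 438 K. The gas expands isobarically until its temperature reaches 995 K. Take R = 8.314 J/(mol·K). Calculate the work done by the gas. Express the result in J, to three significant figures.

Isobaric: W = P ΔV = nR ΔT.
W = (0.386)(8.314)(995 − 438) = 1788 J.

W ≈ 1790 J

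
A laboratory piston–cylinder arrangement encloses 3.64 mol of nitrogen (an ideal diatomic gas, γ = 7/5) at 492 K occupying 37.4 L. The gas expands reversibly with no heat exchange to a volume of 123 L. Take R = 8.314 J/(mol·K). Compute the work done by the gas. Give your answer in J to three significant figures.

Adiabatic: TV^(γ−1) = const with γ = 7/5.
T₂ = T₁ (V₁/V₂)^(γ−1) = 492 × (37.4/123)^0.4 = 492 × 0.6211 = 305.6 K.
W_by = nCᵥ(T₁ − T₂) = (3.64)(20.79)(492 − 305.6) = 14103 J.

W ≈ 14100 J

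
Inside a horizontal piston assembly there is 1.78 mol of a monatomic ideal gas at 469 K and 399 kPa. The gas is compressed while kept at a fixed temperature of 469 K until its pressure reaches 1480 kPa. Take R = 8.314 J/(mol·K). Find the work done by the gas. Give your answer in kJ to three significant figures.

W ≈ -9.10 kJ

Isothermal process: W = nRT ln(V₂/V₁) = nRT ln(P₁/P₂).
W = (1.78)(8.314)(469) × ln(399/1480)
  = 6941 × ln(0.2696) = 6941 × -1.311
W_by_gas = -9098 J.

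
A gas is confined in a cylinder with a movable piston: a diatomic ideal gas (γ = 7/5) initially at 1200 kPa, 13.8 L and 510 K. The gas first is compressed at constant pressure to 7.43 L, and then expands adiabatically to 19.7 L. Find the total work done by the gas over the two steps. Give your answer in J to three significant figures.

W_total ≈ -445 J

Step 1 (isobaric): W = PΔV = (1200 kPa)(7.43 − 13.8 L) = -7644 J.
After step 1: P = 1200 kPa, V = 7.43 L, T = 274.6 K.
Step 2 (adiabatic): W = (P₁V₁ − P₂V₂)/(γ−1) = (8916 − 6036)/0.4 = 7199 J.
W_total = -7644 + 7199 = -445 J.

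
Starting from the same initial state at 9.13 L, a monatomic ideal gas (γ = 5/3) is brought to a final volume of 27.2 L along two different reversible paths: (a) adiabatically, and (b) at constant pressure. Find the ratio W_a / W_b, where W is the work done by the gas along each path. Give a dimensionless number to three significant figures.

W_a / W_b ≈ 0.392

Path (a) adiabatic: W = P₁V₁(1 − (V₁/V₂)^(γ−1))/(γ−1) → W_a/(P₁V₁) = 0.7755.
Path (b) isobaric: W = P₁(V₂ − V₁) → W_b/(P₁V₁) = 1.979.
W_a / W_b = 0.7755 / 1.979 = 0.3918.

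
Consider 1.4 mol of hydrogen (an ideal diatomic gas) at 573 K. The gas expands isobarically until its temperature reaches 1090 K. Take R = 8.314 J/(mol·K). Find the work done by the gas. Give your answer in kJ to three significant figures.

W ≈ 6.02 kJ

Isobaric: W = P ΔV = nR ΔT.
W = (1.4)(8.314)(1090 − 573) = 6018 J.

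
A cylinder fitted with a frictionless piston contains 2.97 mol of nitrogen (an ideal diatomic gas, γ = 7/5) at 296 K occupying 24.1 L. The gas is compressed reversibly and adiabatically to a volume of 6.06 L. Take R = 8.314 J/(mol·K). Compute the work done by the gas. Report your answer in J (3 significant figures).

Adiabatic: TV^(γ−1) = const with γ = 7/5.
T₂ = T₁ (V₁/V₂)^(γ−1) = 296 × (24.1/6.06)^0.4 = 296 × 1.737 = 514.2 K.
W_by = nCᵥ(T₁ − T₂) = (2.97)(20.79)(296 − 514.2) = -13468 J.

W ≈ -13500 J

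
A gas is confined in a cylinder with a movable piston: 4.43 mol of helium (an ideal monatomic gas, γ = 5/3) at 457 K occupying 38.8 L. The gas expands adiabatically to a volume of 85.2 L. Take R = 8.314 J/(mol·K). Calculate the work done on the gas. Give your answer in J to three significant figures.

W ≈ -10300 J

Adiabatic: TV^(γ−1) = const with γ = 5/3.
T₂ = T₁ (V₁/V₂)^(γ−1) = 457 × (38.8/85.2)^0.667 = 457 × 0.5919 = 270.5 K.
W_by = nCᵥ(T₁ − T₂) = (4.43)(12.47)(457 − 270.5) = 10303 J.
Work on gas = −W_by = -10303 J.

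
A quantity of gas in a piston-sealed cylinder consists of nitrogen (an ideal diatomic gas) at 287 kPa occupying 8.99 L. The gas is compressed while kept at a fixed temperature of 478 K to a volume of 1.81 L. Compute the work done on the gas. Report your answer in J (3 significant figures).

W ≈ 4140 J

Isothermal: W = nRT ln(V₂/V₁) = P₁V₁ ln(V₂/V₁).
P₁V₁ = (287 kPa)(8.99 L) = 2580 J.
W = 2580 × ln(1.81/8.99) = 2580 × -1.603
W_by_gas = -4135 J; work on gas = −W_by = 4135 J.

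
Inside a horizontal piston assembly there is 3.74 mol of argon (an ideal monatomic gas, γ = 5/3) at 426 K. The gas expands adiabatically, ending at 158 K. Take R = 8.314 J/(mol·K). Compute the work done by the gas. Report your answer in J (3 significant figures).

W ≈ 12500 J

Adiabatic ⇒ Q = 0, so W_by = −ΔU = nCᵥ(T₁ − T₂).
Cᵥ = 3R/2 = 12.47 J/(mol·K).
W = (3.74)(12.47)(426 − 158) = 12500 J.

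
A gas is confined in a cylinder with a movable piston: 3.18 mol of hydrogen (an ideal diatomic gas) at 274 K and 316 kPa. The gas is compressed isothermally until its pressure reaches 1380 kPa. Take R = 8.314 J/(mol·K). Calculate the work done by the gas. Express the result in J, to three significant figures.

Isothermal process: W = nRT ln(V₂/V₁) = nRT ln(P₁/P₂).
W = (3.18)(8.314)(274) × ln(316/1380)
  = 7244 × ln(0.229) = 7244 × -1.474
W_by_gas = -10679 J.

W ≈ -10700 J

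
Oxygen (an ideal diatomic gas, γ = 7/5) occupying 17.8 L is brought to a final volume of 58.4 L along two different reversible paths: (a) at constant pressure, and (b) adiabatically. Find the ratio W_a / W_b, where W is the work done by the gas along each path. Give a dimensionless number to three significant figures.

Path (a) isobaric: W = P₁(V₂ − V₁) → W_a/(P₁V₁) = 2.281.
Path (b) adiabatic: W = P₁V₁(1 − (V₁/V₂)^(γ−1))/(γ−1) → W_b/(P₁V₁) = 0.9457.
W_a / W_b = 2.281 / 0.9457 = 2.412.

W_a / W_b ≈ 2.41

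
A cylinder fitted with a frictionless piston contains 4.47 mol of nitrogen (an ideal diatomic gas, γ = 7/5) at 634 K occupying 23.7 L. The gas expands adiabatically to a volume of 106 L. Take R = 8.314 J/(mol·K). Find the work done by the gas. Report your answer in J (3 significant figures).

W ≈ 26600 J

Adiabatic: TV^(γ−1) = const with γ = 7/5.
T₂ = T₁ (V₁/V₂)^(γ−1) = 634 × (23.7/106)^0.4 = 634 × 0.5493 = 348.2 K.
W_by = nCᵥ(T₁ − T₂) = (4.47)(20.79)(634 − 348.2) = 26551 J.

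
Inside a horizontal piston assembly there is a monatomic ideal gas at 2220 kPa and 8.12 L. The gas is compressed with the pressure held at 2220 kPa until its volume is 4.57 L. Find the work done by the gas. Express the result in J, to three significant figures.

Isobaric: W = P ΔV.
W = (2220 kPa)(4.57 − 8.12 L) = (2220)(-3.55) = -7881 J.

W ≈ -7880 J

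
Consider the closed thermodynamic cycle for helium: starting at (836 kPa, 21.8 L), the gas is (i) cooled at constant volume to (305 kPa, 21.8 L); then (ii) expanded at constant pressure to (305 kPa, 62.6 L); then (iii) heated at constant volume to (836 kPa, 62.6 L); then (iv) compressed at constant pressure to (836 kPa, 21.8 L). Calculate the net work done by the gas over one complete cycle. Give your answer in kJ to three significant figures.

Constant-volume legs do no work.
W(ii) = (305)(62.6 − 21.8) = 12444 J; W(iv) = (836)(21.8 − 62.6) = -34109 J.
W_net = 12444 − 34109 = -21665 J (the counter-clockwise enclosed area).

W_net ≈ -21.7 kJ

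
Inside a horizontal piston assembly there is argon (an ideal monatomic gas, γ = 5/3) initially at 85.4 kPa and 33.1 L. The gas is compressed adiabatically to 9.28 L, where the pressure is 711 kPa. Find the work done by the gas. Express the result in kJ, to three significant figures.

Adiabatic: W = (P₁V₁ − P₂V₂)/(γ − 1) with γ = 5/3.
P₁V₁ = 2827 J, P₂V₂ = 6598 J.
W = (2827 − 6598) / 0.6667 = -5657 J.

W ≈ -5.66 kJ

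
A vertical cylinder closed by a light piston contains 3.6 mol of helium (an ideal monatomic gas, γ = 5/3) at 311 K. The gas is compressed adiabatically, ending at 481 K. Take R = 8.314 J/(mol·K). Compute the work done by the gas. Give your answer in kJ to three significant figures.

W ≈ -7.63 kJ

Adiabatic ⇒ Q = 0, so W_by = −ΔU = nCᵥ(T₁ − T₂).
Cᵥ = 3R/2 = 12.47 J/(mol·K).
W = (3.6)(12.47)(311 − 481) = -7632 J.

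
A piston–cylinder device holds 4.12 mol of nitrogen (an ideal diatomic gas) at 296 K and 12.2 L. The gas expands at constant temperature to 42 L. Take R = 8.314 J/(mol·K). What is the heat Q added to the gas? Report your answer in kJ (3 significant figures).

Q ≈ 12.5 kJ

Isothermal ⇒ ΔU = 0, so Q = W = nRT ln(V₂/V₁).
Q = (4.12)(8.314)(296) ln(42/12.2) = 10139 × 1.236 = 12534 J.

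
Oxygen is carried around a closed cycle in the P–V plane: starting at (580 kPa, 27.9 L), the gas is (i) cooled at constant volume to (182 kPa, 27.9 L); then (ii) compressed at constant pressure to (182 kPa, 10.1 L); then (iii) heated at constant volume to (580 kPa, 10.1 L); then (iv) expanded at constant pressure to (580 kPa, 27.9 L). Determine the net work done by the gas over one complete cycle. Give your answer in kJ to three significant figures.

Constant-volume legs do no work.
W(ii) = (182)(10.1 − 27.9) = -3240 J; W(iv) = (580)(27.9 − 10.1) = 10324 J.
W_net = -3240 + 10324 = 7084 J (the clockwise enclosed area).

W_net ≈ 7.08 kJ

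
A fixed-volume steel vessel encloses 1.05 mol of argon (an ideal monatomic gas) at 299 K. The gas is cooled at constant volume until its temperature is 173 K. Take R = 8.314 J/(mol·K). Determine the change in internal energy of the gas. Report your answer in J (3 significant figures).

ΔU ≈ -1650 J

Constant volume ⇒ W = 0, so Q = ΔU = nCᵥΔT with Cᵥ = 3R/2 = 12.47 J/(mol·K).
ΔU = (1.05)(12.47)(173 − 299) = -1650 J.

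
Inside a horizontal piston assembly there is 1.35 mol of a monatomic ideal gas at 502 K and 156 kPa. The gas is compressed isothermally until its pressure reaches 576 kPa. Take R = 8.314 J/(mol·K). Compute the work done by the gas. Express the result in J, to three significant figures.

W ≈ -7360 J

Isothermal process: W = nRT ln(V₂/V₁) = nRT ln(P₁/P₂).
W = (1.35)(8.314)(502) × ln(156/576)
  = 5634 × ln(0.2708) = 5634 × -1.306
W_by_gas = -7360 J.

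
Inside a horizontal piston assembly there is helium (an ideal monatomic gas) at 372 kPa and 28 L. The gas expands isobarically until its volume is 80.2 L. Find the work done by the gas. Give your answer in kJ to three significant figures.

W ≈ 19.4 kJ

Isobaric: W = P ΔV.
W = (372 kPa)(80.2 − 28 L) = (372)(52.2) = 19418 J.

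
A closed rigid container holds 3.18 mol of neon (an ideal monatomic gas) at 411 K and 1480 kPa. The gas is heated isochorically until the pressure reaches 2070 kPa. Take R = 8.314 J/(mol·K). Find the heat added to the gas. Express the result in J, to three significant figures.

Constant volume ⇒ W = 0, so Q = ΔU = nCᵥΔT with Cᵥ = 3R/2 = 12.47 J/(mol·K).
At constant V, T₂/T₁ = P₂/P₁ ⇒ ΔT = T₁(P₂/P₁ − 1) = 411·(2070/1480 − 1) = 163.8 K.
ΔU = (3.18)(12.47)(163.8) = 6498 J.

Q ≈ 6500 J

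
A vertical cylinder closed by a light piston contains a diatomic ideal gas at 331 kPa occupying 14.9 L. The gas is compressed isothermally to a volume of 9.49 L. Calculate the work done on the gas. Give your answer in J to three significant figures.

W ≈ 2220 J

Isothermal: W = nRT ln(V₂/V₁) = P₁V₁ ln(V₂/V₁).
P₁V₁ = (331 kPa)(14.9 L) = 4932 J.
W = 4932 × ln(9.49/14.9) = 4932 × -0.4511
W_by_gas = -2225 J; work on gas = −W_by = 2225 J.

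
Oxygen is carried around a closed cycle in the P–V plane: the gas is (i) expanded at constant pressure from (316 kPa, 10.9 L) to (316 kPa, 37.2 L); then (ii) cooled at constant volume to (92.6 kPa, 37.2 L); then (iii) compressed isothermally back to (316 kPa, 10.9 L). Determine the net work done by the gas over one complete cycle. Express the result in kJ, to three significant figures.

Leg (i): W = PΔV = (316)(37.2 − 10.9) = 8311 J.
Leg (ii): W = 0.
Leg (iii): W = PᵢVᵢ ln(V_f/Vᵢ) = (3445) ln(10.9/37.2) = -4229 J.
W_net = 8311 − 4229 = 4082 J.

W_net ≈ 4.08 kJ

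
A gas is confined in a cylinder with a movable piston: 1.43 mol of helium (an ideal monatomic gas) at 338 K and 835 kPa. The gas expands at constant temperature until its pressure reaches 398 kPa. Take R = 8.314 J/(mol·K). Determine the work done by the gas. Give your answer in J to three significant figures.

W ≈ 2980 J

Isothermal process: W = nRT ln(V₂/V₁) = nRT ln(P₁/P₂).
W = (1.43)(8.314)(338) × ln(835/398)
  = 4018 × ln(2.098) = 4018 × 0.741
W_by_gas = 2978 J.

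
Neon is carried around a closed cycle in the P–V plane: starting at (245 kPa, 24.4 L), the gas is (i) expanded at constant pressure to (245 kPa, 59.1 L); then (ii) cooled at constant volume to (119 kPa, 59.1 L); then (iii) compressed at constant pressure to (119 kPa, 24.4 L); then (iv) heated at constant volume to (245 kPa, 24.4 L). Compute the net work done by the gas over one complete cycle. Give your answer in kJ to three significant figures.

Constant-volume legs do no work.
W(i) = (245)(59.1 − 24.4) = 8502 J; W(iii) = (119)(24.4 − 59.1) = -4129 J.
W_net = 8502 − 4129 = 4372 J (the clockwise enclosed area).

W_net ≈ 4.37 kJ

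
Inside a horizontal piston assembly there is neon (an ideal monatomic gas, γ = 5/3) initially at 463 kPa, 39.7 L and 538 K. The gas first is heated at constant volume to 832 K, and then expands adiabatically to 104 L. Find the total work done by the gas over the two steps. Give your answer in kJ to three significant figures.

W_total ≈ 20.2 kJ

Step 1 (isochoric): W = 0 (constant volume).
After step 1: P = 716 kPa (V unchanged).
Step 2 (adiabatic): W = (P₁V₁ − P₂V₂)/(γ−1) = (28426 − 14958)/0.667 = 20201 J.
W_total = 0 + 20201 = 20201 J.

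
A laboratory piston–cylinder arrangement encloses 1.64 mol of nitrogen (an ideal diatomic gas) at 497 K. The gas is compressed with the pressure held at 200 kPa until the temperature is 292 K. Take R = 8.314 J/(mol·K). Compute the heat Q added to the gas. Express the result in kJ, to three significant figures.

Isobaric: W = nRΔT = (1.64)(8.314)(-205) = -2795 J.
ΔU = nCᵥΔT with Cᵥ = 5R/2: ΔU = (1.64)(20.79)(-205) = -6988 J.
Q = ΔU + W = -6988 − 2795 = -9783 J.

Q ≈ -9.78 kJ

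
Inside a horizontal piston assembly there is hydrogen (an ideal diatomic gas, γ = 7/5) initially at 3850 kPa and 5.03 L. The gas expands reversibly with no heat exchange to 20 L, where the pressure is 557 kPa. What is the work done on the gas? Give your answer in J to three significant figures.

Adiabatic: W = (P₁V₁ − P₂V₂)/(γ − 1) with γ = 7/5.
P₁V₁ = 19366 J, P₂V₂ = 11140 J.
W = (19366 − 11140) / 0.4 = 20564 J.
Work on gas = −W_by = -20564 J.

W ≈ -20600 J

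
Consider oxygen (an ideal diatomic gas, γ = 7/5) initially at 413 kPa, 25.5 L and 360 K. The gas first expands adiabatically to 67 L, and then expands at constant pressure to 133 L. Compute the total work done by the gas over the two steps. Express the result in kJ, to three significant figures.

W_total ≈ 15.5 kJ

Step 1 (adiabatic): W = (P₁V₁ − P₂V₂)/(γ−1) = (10532 − 7156)/0.4 = 8439 J.
After step 1: P = 106.8 kPa, V = 67 L, T = 244.6 K.
Step 2 (isobaric): W = PΔV = (106.8 kPa)(133 − 67 L) = 7049 J.
W_total = 8439 + 7049 = 15488 J.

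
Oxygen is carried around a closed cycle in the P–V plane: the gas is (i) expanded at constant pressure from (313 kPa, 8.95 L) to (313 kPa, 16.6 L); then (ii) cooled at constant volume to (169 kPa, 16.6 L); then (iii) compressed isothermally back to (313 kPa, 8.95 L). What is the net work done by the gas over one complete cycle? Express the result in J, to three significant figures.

Leg (i): W = PΔV = (313)(16.6 − 8.95) = 2394 J.
Leg (ii): W = 0.
Leg (iii): W = PᵢVᵢ ln(V_f/Vᵢ) = (2805) ln(8.95/16.6) = -1733 J.
W_net = 2394 − 1733 = 661.4 J.

W_net ≈ 661 J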